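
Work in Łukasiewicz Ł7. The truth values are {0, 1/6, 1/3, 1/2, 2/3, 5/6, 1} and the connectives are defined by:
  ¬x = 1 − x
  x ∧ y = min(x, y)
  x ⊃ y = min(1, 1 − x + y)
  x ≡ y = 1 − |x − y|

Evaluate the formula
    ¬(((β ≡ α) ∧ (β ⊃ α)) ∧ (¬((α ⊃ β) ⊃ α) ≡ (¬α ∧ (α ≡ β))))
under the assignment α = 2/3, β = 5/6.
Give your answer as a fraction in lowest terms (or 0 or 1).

β ≡ α = 5/6 ≡ 2/3 = 5/6
β ⊃ α = 5/6 ⊃ 2/3 = 5/6
(β ≡ α) ∧ (β ⊃ α) = 5/6 ∧ 5/6 = 5/6
α ⊃ β = 2/3 ⊃ 5/6 = 1
(α ⊃ β) ⊃ α = 1 ⊃ 2/3 = 2/3
¬((α ⊃ β) ⊃ α) = ¬2/3 = 1/3
¬α = ¬2/3 = 1/3
α ≡ β = 2/3 ≡ 5/6 = 5/6
¬α ∧ (α ≡ β) = 1/3 ∧ 5/6 = 1/3
¬((α ⊃ β) ⊃ α) ≡ (¬α ∧ (α ≡ β)) = 1/3 ≡ 1/3 = 1
((β ≡ α) ∧ (β ⊃ α)) ∧ (¬((α ⊃ β) ⊃ α) ≡ (¬α ∧ (α ≡ β))) = 5/6 ∧ 1 = 5/6
¬(((β ≡ α) ∧ (β ⊃ α)) ∧ (¬((α ⊃ β) ⊃ α) ≡ (¬α ∧ (α ≡ β)))) = ¬5/6 = 1/6

1/6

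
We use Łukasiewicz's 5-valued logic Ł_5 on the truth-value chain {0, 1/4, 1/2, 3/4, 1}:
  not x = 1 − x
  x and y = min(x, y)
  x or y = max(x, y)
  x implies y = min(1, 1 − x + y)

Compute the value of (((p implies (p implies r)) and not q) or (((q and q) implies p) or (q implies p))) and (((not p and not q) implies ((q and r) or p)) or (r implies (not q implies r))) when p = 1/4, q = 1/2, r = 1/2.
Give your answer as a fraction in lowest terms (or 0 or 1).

p implies r = 1/4 implies 1/2 = 1
p implies (p implies r) = 1/4 implies 1 = 1
not q = not 1/2 = 1/2
(p implies (p implies r)) and not q = 1 and 1/2 = 1/2
q and q = 1/2 and 1/2 = 1/2
(q and q) implies p = 1/2 implies 1/4 = 3/4
q implies p = 1/2 implies 1/4 = 3/4
((q and q) implies p) or (q implies p) = 3/4 or 3/4 = 3/4
((p implies (p implies r)) and not q) or (((q and q) implies p) or (q implies p)) = 1/2 or 3/4 = 3/4
not p = not 1/4 = 3/4
not q = not 1/2 = 1/2
not p and not q = 3/4 and 1/2 = 1/2
q and r = 1/2 and 1/2 = 1/2
(q and r) or p = 1/2 or 1/4 = 1/2
(not p and not q) implies ((q and r) or p) = 1/2 implies 1/2 = 1
not q = not 1/2 = 1/2
not q implies r = 1/2 implies 1/2 = 1
r implies (not q implies r) = 1/2 implies 1 = 1
((not p and not q) implies ((q and r) or p)) or (r implies (not q implies r)) = 1 or 1 = 1
(((p implies (p implies r)) and not q) or (((q and q) implies p) or (q implies p))) and (((not p and not q) implies ((q and r) or p)) or (r implies (not q implies r))) = 3/4 and 1 = 3/4

3/4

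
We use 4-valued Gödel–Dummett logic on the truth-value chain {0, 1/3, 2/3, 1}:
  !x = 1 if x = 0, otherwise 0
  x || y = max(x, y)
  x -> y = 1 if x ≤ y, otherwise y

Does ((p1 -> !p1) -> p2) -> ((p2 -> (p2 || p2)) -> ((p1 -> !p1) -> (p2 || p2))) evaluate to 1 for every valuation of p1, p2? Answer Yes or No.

Yes

p1 = 0, p2 = 0 ↦ 1
p1 = 0, p2 = 1/3 ↦ 1
p1 = 0, p2 = 2/3 ↦ 1
p1 = 0, p2 = 1 ↦ 1
p1 = 1/3, p2 = 0 ↦ 1
p1 = 1/3, p2 = 1/3 ↦ 1
p1 = 1/3, p2 = 2/3 ↦ 1
p1 = 1/3, p2 = 1 ↦ 1
p1 = 2/3, p2 = 0 ↦ 1
p1 = 2/3, p2 = 1/3 ↦ 1
p1 = 2/3, p2 = 2/3 ↦ 1
p1 = 2/3, p2 = 1 ↦ 1
p1 = 1, p2 = 0 ↦ 1
p1 = 1, p2 = 1/3 ↦ 1
p1 = 1, p2 = 2/3 ↦ 1
p1 = 1, p2 = 1 ↦ 1
Every assignment gives a value ≥ 1.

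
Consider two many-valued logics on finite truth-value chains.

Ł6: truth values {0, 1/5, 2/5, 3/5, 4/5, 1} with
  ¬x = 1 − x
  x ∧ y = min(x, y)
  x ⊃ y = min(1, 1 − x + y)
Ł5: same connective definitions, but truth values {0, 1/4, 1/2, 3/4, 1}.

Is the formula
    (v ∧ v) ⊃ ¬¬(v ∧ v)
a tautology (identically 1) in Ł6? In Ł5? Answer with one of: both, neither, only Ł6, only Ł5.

both

In Ł6: every assignment gives 1 — tautology.
In Ł5: every assignment gives 1 — tautology.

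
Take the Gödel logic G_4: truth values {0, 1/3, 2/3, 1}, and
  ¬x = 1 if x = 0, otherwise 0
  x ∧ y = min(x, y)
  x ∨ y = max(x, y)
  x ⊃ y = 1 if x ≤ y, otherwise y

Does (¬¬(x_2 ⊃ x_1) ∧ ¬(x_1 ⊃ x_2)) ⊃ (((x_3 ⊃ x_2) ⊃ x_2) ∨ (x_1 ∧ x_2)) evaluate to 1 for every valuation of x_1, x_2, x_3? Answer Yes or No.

Counterexample: take x_1 = 1/3, x_2 = 0, x_3 = 0.
x_2 ⊃ x_1 = 0 ⊃ 1/3 = 1
¬(x_2 ⊃ x_1) = ¬1 = 0
¬¬(x_2 ⊃ x_1) = ¬0 = 1
x_1 ⊃ x_2 = 1/3 ⊃ 0 = 0
¬(x_1 ⊃ x_2) = ¬0 = 1
¬¬(x_2 ⊃ x_1) ∧ ¬(x_1 ⊃ x_2) = 1 ∧ 1 = 1
x_3 ⊃ x_2 = 0 ⊃ 0 = 1
(x_3 ⊃ x_2) ⊃ x_2 = 1 ⊃ 0 = 0
x_1 ∧ x_2 = 1/3 ∧ 0 = 0
((x_3 ⊃ x_2) ⊃ x_2) ∨ (x_1 ∧ x_2) = 0 ∨ 0 = 0
(¬¬(x_2 ⊃ x_1) ∧ ¬(x_1 ⊃ x_2)) ⊃ (((x_3 ⊃ x_2) ⊃ x_2) ∨ (x_1 ∧ x_2)) = 1 ⊃ 0 = 0
This gives 0 ≠ 1.

No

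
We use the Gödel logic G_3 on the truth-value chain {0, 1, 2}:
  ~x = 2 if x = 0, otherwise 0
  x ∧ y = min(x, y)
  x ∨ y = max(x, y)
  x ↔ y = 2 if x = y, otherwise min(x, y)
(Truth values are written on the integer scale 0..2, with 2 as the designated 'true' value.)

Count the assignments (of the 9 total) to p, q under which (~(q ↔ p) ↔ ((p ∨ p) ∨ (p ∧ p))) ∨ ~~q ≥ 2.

p = 0, q = 0 ↦ 2  ≥
p = 0, q = 1 ↦ 2  ≥
p = 0, q = 2 ↦ 2  ≥
p = 1, q = 0 ↦ 1  <
p = 1, q = 1 ↦ 2  ≥
p = 1, q = 2 ↦ 2  ≥
p = 2, q = 0 ↦ 2  ≥
p = 2, q = 1 ↦ 2  ≥
p = 2, q = 2 ↦ 2  ≥
So 8 of the 9 assignments meet the threshold.

8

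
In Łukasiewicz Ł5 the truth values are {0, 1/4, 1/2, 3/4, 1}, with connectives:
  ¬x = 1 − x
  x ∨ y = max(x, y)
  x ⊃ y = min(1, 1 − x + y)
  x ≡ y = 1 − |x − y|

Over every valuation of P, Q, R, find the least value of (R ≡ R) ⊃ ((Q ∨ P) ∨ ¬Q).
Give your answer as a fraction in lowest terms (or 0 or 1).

1/2

Take P = 0, Q = 1/2, R = 0:
R ≡ R = 0 ≡ 0 = 1
Q ∨ P = 1/2 ∨ 0 = 1/2
¬Q = ¬1/2 = 1/2
(Q ∨ P) ∨ ¬Q = 1/2 ∨ 1/2 = 1/2
(R ≡ R) ⊃ ((Q ∨ P) ∨ ¬Q) = 1 ⊃ 1/2 = 1/2
No assignment yields a value below 1/2, so this is the minimum.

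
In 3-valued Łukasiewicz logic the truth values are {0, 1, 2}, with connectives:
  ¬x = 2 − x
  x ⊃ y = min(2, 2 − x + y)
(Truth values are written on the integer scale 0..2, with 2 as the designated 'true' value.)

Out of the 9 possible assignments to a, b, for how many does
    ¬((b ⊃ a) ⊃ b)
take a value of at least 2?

a = 0, b = 0 ↦ 2  ≥
a = 0, b = 1 ↦ 0  <
a = 0, b = 2 ↦ 0  <
a = 1, b = 0 ↦ 2  ≥
a = 1, b = 1 ↦ 1  <
a = 1, b = 2 ↦ 0  <
a = 2, b = 0 ↦ 2  ≥
a = 2, b = 1 ↦ 1  <
a = 2, b = 2 ↦ 0  <
So 3 of the 9 assignments meet the threshold.

3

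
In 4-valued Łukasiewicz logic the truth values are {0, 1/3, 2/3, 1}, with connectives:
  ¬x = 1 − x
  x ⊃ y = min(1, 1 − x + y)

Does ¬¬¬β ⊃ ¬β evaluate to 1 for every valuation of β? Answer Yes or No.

Yes

β = 0 ↦ 1
β = 1/3 ↦ 1
β = 2/3 ↦ 1
β = 1 ↦ 1
Every assignment gives a value ≥ 1.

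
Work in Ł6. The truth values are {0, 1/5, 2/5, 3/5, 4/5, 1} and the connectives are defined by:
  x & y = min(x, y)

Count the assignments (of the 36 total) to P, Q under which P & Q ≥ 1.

1

value 1: 1 assignment (counts)
value 4/5: 3 assignments
value 3/5: 5 assignments
value 2/5: 7 assignments
value 1/5: 9 assignments
value 0: 11 assignments
So 1 of the 36 assignments meets the threshold.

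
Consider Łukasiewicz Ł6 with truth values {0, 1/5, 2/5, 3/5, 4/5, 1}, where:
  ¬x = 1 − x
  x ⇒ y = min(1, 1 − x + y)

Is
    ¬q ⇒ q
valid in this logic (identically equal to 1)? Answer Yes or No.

No

Counterexample: take q = 0.
¬q = ¬0 = 1
¬q ⇒ q = 1 ⇒ 0 = 0
This gives 0 ≠ 1.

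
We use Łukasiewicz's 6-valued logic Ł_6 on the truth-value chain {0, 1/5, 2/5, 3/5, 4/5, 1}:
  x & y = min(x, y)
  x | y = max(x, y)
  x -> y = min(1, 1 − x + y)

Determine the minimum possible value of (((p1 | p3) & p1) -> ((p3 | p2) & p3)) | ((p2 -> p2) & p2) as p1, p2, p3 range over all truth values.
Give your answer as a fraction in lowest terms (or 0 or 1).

Take p1 = 1, p2 = 0, p3 = 0:
p1 | p3 = 1 | 0 = 1
(p1 | p3) & p1 = 1 & 1 = 1
p3 | p2 = 0 | 0 = 0
(p3 | p2) & p3 = 0 & 0 = 0
((p1 | p3) & p1) -> ((p3 | p2) & p3) = 1 -> 0 = 0
p2 -> p2 = 0 -> 0 = 1
(p2 -> p2) & p2 = 1 & 0 = 0
(((p1 | p3) & p1) -> ((p3 | p2) & p3)) | ((p2 -> p2) & p2) = 0 | 0 = 0
No assignment yields a value below 0, so this is the minimum.

0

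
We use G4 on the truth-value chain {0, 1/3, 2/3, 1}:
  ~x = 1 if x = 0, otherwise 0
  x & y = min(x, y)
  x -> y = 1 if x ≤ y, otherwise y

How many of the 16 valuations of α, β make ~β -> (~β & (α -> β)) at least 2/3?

α = 0, β = 0 ↦ 1  ≥
α = 0, β = 1/3 ↦ 1  ≥
α = 0, β = 2/3 ↦ 1  ≥
α = 0, β = 1 ↦ 1  ≥
α = 1/3, β = 0 ↦ 0  <
α = 1/3, β = 1/3 ↦ 1  ≥
α = 1/3, β = 2/3 ↦ 1  ≥
α = 1/3, β = 1 ↦ 1  ≥
α = 2/3, β = 0 ↦ 0  <
α = 2/3, β = 1/3 ↦ 1  ≥
α = 2/3, β = 2/3 ↦ 1  ≥
α = 2/3, β = 1 ↦ 1  ≥
α = 1, β = 0 ↦ 0  <
α = 1, β = 1/3 ↦ 1  ≥
α = 1, β = 2/3 ↦ 1  ≥
α = 1, β = 1 ↦ 1  ≥
So 13 of the 16 assignments meet the threshold.

13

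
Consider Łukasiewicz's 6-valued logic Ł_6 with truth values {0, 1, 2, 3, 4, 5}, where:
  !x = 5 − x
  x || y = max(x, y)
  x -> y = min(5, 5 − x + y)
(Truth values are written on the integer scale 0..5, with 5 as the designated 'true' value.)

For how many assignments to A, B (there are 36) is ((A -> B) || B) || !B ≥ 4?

33

value 5: 26 assignments (counts)
value 4: 7 assignments (counts)
value 3: 3 assignments
So 33 of the 36 assignments meet the threshold.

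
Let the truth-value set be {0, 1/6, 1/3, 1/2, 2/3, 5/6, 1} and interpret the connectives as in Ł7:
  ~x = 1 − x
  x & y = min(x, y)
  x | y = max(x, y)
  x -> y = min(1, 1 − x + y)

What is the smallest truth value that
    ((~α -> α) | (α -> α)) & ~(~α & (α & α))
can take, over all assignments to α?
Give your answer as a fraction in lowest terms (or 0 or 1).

1/2

Take α = 1/2:
~α = ~1/2 = 1/2
~α -> α = 1/2 -> 1/2 = 1
α -> α = 1/2 -> 1/2 = 1
(~α -> α) | (α -> α) = 1 | 1 = 1
~α = ~1/2 = 1/2
α & α = 1/2 & 1/2 = 1/2
~α & (α & α) = 1/2 & 1/2 = 1/2
~(~α & (α & α)) = ~1/2 = 1/2
((~α -> α) | (α -> α)) & ~(~α & (α & α)) = 1 & 1/2 = 1/2
No assignment yields a value below 1/2, so this is the minimum.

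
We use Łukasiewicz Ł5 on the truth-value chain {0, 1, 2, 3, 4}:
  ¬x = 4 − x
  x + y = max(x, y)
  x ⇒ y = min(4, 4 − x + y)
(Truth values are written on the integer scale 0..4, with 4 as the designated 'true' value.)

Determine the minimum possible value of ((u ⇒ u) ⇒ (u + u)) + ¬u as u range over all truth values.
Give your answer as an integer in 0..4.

Take u = 2:
u ⇒ u = 2 ⇒ 2 = 4
u + u = 2 + 2 = 2
(u ⇒ u) ⇒ (u + u) = 4 ⇒ 2 = 2
¬u = ¬2 = 2
((u ⇒ u) ⇒ (u + u)) + ¬u = 2 + 2 = 2
No assignment yields a value below 2, so this is the minimum.

2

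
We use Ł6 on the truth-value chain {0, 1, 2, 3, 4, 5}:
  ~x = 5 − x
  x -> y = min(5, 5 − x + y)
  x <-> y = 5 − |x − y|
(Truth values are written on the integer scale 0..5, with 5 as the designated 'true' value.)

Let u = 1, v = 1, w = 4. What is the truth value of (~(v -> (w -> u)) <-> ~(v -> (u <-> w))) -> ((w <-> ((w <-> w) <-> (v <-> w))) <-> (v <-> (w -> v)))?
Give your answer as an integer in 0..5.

4

w -> u = 4 -> 1 = 2
v -> (w -> u) = 1 -> 2 = 5
~(v -> (w -> u)) = ~5 = 0
u <-> w = 1 <-> 4 = 2
v -> (u <-> w) = 1 -> 2 = 5
~(v -> (u <-> w)) = ~5 = 0
~(v -> (w -> u)) <-> ~(v -> (u <-> w)) = 0 <-> 0 = 5
w <-> w = 4 <-> 4 = 5
v <-> w = 1 <-> 4 = 2
(w <-> w) <-> (v <-> w) = 5 <-> 2 = 2
w <-> ((w <-> w) <-> (v <-> w)) = 4 <-> 2 = 3
w -> v = 4 -> 1 = 2
v <-> (w -> v) = 1 <-> 2 = 4
(w <-> ((w <-> w) <-> (v <-> w))) <-> (v <-> (w -> v)) = 3 <-> 4 = 4
(~(v -> (w -> u)) <-> ~(v -> (u <-> w))) -> ((w <-> ((w <-> w) <-> (v <-> w))) <-> (v <-> (w -> v))) = 5 -> 4 = 4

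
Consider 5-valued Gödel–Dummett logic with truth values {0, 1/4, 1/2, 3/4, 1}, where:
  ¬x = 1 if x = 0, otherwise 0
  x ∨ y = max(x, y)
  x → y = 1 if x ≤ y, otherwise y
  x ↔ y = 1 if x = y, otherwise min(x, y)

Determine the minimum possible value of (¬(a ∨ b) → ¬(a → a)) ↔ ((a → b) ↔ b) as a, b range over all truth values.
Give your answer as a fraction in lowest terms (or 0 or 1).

Take a = 0, b = 1/4:
a ∨ b = 0 ∨ 1/4 = 1/4
¬(a ∨ b) = ¬1/4 = 0
a → a = 0 → 0 = 1
¬(a → a) = ¬1 = 0
¬(a ∨ b) → ¬(a → a) = 0 → 0 = 1
a → b = 0 → 1/4 = 1
(a → b) ↔ b = 1 ↔ 1/4 = 1/4
(¬(a ∨ b) → ¬(a → a)) ↔ ((a → b) ↔ b) = 1 ↔ 1/4 = 1/4
No assignment yields a value below 1/4, so this is the minimum.

1/4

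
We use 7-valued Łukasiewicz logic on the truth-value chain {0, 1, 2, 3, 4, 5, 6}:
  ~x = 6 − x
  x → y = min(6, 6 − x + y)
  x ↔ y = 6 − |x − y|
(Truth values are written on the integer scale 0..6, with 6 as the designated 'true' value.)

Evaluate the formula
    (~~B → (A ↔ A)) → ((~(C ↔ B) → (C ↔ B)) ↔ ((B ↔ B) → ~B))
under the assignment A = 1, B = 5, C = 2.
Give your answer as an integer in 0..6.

~B = ~5 = 1
~~B = ~1 = 5
A ↔ A = 1 ↔ 1 = 6
~~B → (A ↔ A) = 5 → 6 = 6
C ↔ B = 2 ↔ 5 = 3
~(C ↔ B) = ~3 = 3
C ↔ B = 2 ↔ 5 = 3
~(C ↔ B) → (C ↔ B) = 3 → 3 = 6
B ↔ B = 5 ↔ 5 = 6
~B = ~5 = 1
(B ↔ B) → ~B = 6 → 1 = 1
(~(C ↔ B) → (C ↔ B)) ↔ ((B ↔ B) → ~B) = 6 ↔ 1 = 1
(~~B → (A ↔ A)) → ((~(C ↔ B) → (C ↔ B)) ↔ ((B ↔ B) → ~B)) = 6 → 1 = 1

1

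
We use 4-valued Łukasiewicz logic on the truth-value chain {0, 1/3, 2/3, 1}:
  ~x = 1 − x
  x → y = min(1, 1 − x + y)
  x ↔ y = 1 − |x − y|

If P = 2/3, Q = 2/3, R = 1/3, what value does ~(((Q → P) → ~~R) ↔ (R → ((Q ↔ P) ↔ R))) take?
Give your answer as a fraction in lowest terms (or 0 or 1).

2/3

Q → P = 2/3 → 2/3 = 1
~R = ~1/3 = 2/3
~~R = ~2/3 = 1/3
(Q → P) → ~~R = 1 → 1/3 = 1/3
Q ↔ P = 2/3 ↔ 2/3 = 1
(Q ↔ P) ↔ R = 1 ↔ 1/3 = 1/3
R → ((Q ↔ P) ↔ R) = 1/3 → 1/3 = 1
((Q → P) → ~~R) ↔ (R → ((Q ↔ P) ↔ R)) = 1/3 ↔ 1 = 1/3
~(((Q → P) → ~~R) ↔ (R → ((Q ↔ P) ↔ R))) = ~1/3 = 2/3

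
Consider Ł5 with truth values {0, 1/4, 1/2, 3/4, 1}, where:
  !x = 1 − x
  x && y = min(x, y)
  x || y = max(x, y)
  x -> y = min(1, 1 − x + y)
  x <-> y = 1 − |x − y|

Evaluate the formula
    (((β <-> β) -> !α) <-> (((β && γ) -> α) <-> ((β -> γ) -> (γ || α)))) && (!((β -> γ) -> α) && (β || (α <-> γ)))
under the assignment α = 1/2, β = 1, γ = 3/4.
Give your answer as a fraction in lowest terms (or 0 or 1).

1/4

β <-> β = 1 <-> 1 = 1
!α = !1/2 = 1/2
(β <-> β) -> !α = 1 -> 1/2 = 1/2
β && γ = 1 && 3/4 = 3/4
(β && γ) -> α = 3/4 -> 1/2 = 3/4
β -> γ = 1 -> 3/4 = 3/4
γ || α = 3/4 || 1/2 = 3/4
(β -> γ) -> (γ || α) = 3/4 -> 3/4 = 1
((β && γ) -> α) <-> ((β -> γ) -> (γ || α)) = 3/4 <-> 1 = 3/4
((β <-> β) -> !α) <-> (((β && γ) -> α) <-> ((β -> γ) -> (γ || α))) = 1/2 <-> 3/4 = 3/4
β -> γ = 1 -> 3/4 = 3/4
(β -> γ) -> α = 3/4 -> 1/2 = 3/4
!((β -> γ) -> α) = !3/4 = 1/4
α <-> γ = 1/2 <-> 3/4 = 3/4
β || (α <-> γ) = 1 || 3/4 = 1
!((β -> γ) -> α) && (β || (α <-> γ)) = 1/4 && 1 = 1/4
(((β <-> β) -> !α) <-> (((β && γ) -> α) <-> ((β -> γ) -> (γ || α)))) && (!((β -> γ) -> α) && (β || (α <-> γ))) = 3/4 && 1/4 = 1/4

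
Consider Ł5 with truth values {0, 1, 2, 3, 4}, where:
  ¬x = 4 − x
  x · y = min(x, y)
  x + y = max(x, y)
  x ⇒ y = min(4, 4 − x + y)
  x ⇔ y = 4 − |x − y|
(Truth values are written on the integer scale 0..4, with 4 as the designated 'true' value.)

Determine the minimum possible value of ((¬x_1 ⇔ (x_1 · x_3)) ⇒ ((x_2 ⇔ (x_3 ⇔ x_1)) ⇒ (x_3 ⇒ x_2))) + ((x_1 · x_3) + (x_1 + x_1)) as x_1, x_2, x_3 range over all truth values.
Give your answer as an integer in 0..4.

2

Take x_1 = 2, x_2 = 0, x_3 = 4:
¬x_1 = ¬2 = 2
x_1 · x_3 = 2 · 4 = 2
¬x_1 ⇔ (x_1 · x_3) = 2 ⇔ 2 = 4
x_3 ⇔ x_1 = 4 ⇔ 2 = 2
x_2 ⇔ (x_3 ⇔ x_1) = 0 ⇔ 2 = 2
x_3 ⇒ x_2 = 4 ⇒ 0 = 0
(x_2 ⇔ (x_3 ⇔ x_1)) ⇒ (x_3 ⇒ x_2) = 2 ⇒ 0 = 2
(¬x_1 ⇔ (x_1 · x_3)) ⇒ ((x_2 ⇔ (x_3 ⇔ x_1)) ⇒ (x_3 ⇒ x_2)) = 4 ⇒ 2 = 2
x_1 · x_3 = 2 · 4 = 2
x_1 + x_1 = 2 + 2 = 2
(x_1 · x_3) + (x_1 + x_1) = 2 + 2 = 2
((¬x_1 ⇔ (x_1 · x_3)) ⇒ ((x_2 ⇔ (x_3 ⇔ x_1)) ⇒ (x_3 ⇒ x_2))) + ((x_1 · x_3) + (x_1 + x_1)) = 2 + 2 = 2
No assignment yields a value below 2, so this is the minimum.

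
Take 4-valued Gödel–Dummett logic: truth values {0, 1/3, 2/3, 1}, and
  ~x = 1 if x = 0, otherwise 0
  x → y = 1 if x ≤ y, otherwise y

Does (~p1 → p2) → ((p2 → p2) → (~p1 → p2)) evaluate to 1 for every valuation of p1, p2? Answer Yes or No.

p1 = 0, p2 = 0 ↦ 1
p1 = 0, p2 = 1/3 ↦ 1
p1 = 0, p2 = 2/3 ↦ 1
p1 = 0, p2 = 1 ↦ 1
p1 = 1/3, p2 = 0 ↦ 1
p1 = 1/3, p2 = 1/3 ↦ 1
p1 = 1/3, p2 = 2/3 ↦ 1
p1 = 1/3, p2 = 1 ↦ 1
p1 = 2/3, p2 = 0 ↦ 1
p1 = 2/3, p2 = 1/3 ↦ 1
p1 = 2/3, p2 = 2/3 ↦ 1
p1 = 2/3, p2 = 1 ↦ 1
p1 = 1, p2 = 0 ↦ 1
p1 = 1, p2 = 1/3 ↦ 1
p1 = 1, p2 = 2/3 ↦ 1
p1 = 1, p2 = 1 ↦ 1
Every assignment gives a value ≥ 1.

Yes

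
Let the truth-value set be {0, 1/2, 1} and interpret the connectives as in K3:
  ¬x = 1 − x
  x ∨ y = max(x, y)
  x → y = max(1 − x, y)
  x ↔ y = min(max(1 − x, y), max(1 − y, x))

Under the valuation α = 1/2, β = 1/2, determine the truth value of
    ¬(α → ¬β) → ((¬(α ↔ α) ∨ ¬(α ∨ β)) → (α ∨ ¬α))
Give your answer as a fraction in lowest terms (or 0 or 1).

1/2

¬β = ¬1/2 = 1/2
α → ¬β = 1/2 → 1/2 = 1/2
¬(α → ¬β) = ¬1/2 = 1/2
α ↔ α = 1/2 ↔ 1/2 = 1/2
¬(α ↔ α) = ¬1/2 = 1/2
α ∨ β = 1/2 ∨ 1/2 = 1/2
¬(α ∨ β) = ¬1/2 = 1/2
¬(α ↔ α) ∨ ¬(α ∨ β) = 1/2 ∨ 1/2 = 1/2
¬α = ¬1/2 = 1/2
α ∨ ¬α = 1/2 ∨ 1/2 = 1/2
(¬(α ↔ α) ∨ ¬(α ∨ β)) → (α ∨ ¬α) = 1/2 → 1/2 = 1/2
¬(α → ¬β) → ((¬(α ↔ α) ∨ ¬(α ∨ β)) → (α ∨ ¬α)) = 1/2 → 1/2 = 1/2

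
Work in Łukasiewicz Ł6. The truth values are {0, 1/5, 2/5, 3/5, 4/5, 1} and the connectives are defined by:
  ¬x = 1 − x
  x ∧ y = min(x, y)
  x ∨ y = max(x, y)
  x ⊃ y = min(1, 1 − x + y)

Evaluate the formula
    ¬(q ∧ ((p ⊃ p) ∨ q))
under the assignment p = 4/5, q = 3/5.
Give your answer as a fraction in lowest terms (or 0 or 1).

p ⊃ p = 4/5 ⊃ 4/5 = 1
(p ⊃ p) ∨ q = 1 ∨ 3/5 = 1
q ∧ ((p ⊃ p) ∨ q) = 3/5 ∧ 1 = 3/5
¬(q ∧ ((p ⊃ p) ∨ q)) = ¬3/5 = 2/5

2/5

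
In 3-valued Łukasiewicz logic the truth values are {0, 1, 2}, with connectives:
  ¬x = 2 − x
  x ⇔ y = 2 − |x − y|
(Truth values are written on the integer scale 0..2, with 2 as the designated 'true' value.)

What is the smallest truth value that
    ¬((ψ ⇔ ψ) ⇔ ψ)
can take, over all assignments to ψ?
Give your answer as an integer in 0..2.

Take ψ = 2:
ψ ⇔ ψ = 2 ⇔ 2 = 2
(ψ ⇔ ψ) ⇔ ψ = 2 ⇔ 2 = 2
¬((ψ ⇔ ψ) ⇔ ψ) = ¬2 = 0
No assignment yields a value below 0, so this is the minimum.

0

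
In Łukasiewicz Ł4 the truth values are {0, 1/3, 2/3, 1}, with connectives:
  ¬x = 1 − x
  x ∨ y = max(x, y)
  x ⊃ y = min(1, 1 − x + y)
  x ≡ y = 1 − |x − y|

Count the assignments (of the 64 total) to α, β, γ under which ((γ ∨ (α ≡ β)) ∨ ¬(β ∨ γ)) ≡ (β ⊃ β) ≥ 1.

value 1: 31 assignments (counts)
value 2/3: 27 assignments
value 1/3: 5 assignments
value 0: 1 assignment
So 31 of the 64 assignments meet the threshold.

31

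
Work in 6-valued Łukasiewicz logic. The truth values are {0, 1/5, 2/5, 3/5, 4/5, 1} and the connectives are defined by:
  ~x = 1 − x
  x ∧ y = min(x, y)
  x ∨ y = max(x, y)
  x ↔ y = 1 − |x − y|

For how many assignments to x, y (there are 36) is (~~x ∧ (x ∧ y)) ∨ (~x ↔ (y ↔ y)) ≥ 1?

7

value 1: 7 assignments (counts)
value 4/5: 9 assignments
value 3/5: 11 assignments
value 2/5: 5 assignments
value 1/5: 3 assignments
value 0: 1 assignment
So 7 of the 36 assignments meet the threshold.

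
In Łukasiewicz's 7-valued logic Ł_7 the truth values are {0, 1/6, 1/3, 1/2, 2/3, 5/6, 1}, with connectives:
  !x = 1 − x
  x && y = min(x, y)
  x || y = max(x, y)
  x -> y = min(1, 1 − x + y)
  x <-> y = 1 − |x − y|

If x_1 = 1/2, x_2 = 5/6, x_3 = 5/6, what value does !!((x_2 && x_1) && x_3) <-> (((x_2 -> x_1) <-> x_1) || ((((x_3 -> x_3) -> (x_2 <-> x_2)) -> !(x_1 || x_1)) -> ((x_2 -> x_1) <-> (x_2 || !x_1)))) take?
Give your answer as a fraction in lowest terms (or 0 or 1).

1/2

x_2 && x_1 = 5/6 && 1/2 = 1/2
(x_2 && x_1) && x_3 = 1/2 && 5/6 = 1/2
!((x_2 && x_1) && x_3) = !1/2 = 1/2
!!((x_2 && x_1) && x_3) = !1/2 = 1/2
x_2 -> x_1 = 5/6 -> 1/2 = 2/3
(x_2 -> x_1) <-> x_1 = 2/3 <-> 1/2 = 5/6
x_3 -> x_3 = 5/6 -> 5/6 = 1
x_2 <-> x_2 = 5/6 <-> 5/6 = 1
(x_3 -> x_3) -> (x_2 <-> x_2) = 1 -> 1 = 1
x_1 || x_1 = 1/2 || 1/2 = 1/2
!(x_1 || x_1) = !1/2 = 1/2
((x_3 -> x_3) -> (x_2 <-> x_2)) -> !(x_1 || x_1) = 1 -> 1/2 = 1/2
x_2 -> x_1 = 5/6 -> 1/2 = 2/3
!x_1 = !1/2 = 1/2
x_2 || !x_1 = 5/6 || 1/2 = 5/6
(x_2 -> x_1) <-> (x_2 || !x_1) = 2/3 <-> 5/6 = 5/6
(((x_3 -> x_3) -> (x_2 <-> x_2)) -> !(x_1 || x_1)) -> ((x_2 -> x_1) <-> (x_2 || !x_1)) = 1/2 -> 5/6 = 1
((x_2 -> x_1) <-> x_1) || ((((x_3 -> x_3) -> (x_2 <-> x_2)) -> !(x_1 || x_1)) -> ((x_2 -> x_1) <-> (x_2 || !x_1))) = 5/6 || 1 = 1
!!((x_2 && x_1) && x_3) <-> (((x_2 -> x_1) <-> x_1) || ((((x_3 -> x_3) -> (x_2 <-> x_2)) -> !(x_1 || x_1)) -> ((x_2 -> x_1) <-> (x_2 || !x_1)))) = 1/2 <-> 1 = 1/2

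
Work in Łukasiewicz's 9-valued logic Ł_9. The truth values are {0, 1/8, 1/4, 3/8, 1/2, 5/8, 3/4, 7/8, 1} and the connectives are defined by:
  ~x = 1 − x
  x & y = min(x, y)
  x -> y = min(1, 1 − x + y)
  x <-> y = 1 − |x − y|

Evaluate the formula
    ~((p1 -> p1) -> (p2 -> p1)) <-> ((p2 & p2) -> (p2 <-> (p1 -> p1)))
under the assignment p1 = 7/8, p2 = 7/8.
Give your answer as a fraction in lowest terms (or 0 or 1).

0

p1 -> p1 = 7/8 -> 7/8 = 1
p2 -> p1 = 7/8 -> 7/8 = 1
(p1 -> p1) -> (p2 -> p1) = 1 -> 1 = 1
~((p1 -> p1) -> (p2 -> p1)) = ~1 = 0
p2 & p2 = 7/8 & 7/8 = 7/8
p1 -> p1 = 7/8 -> 7/8 = 1
p2 <-> (p1 -> p1) = 7/8 <-> 1 = 7/8
(p2 & p2) -> (p2 <-> (p1 -> p1)) = 7/8 -> 7/8 = 1
~((p1 -> p1) -> (p2 -> p1)) <-> ((p2 & p2) -> (p2 <-> (p1 -> p1))) = 0 <-> 1 = 0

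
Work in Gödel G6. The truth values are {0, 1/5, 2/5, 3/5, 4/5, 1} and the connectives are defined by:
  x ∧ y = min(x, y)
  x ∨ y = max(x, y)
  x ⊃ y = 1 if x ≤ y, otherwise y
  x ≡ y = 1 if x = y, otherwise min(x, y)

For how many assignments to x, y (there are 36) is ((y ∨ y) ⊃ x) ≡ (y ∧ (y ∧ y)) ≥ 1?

1

value 1: 1 assignment (counts)
value 4/5: 3 assignments
value 3/5: 5 assignments
value 2/5: 7 assignments
value 1/5: 9 assignments
value 0: 11 assignments
So 1 of the 36 assignments meets the threshold.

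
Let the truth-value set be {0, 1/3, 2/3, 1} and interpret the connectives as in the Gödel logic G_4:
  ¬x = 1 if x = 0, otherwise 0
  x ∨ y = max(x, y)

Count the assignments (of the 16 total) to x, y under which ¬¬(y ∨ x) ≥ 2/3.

x = 0, y = 0 ↦ 0  <
x = 0, y = 1/3 ↦ 1  ≥
x = 0, y = 2/3 ↦ 1  ≥
x = 0, y = 1 ↦ 1  ≥
x = 1/3, y = 0 ↦ 1  ≥
x = 1/3, y = 1/3 ↦ 1  ≥
x = 1/3, y = 2/3 ↦ 1  ≥
x = 1/3, y = 1 ↦ 1  ≥
x = 2/3, y = 0 ↦ 1  ≥
x = 2/3, y = 1/3 ↦ 1  ≥
x = 2/3, y = 2/3 ↦ 1  ≥
x = 2/3, y = 1 ↦ 1  ≥
x = 1, y = 0 ↦ 1  ≥
x = 1, y = 1/3 ↦ 1  ≥
x = 1, y = 2/3 ↦ 1  ≥
x = 1, y = 1 ↦ 1  ≥
So 15 of the 16 assignments meet the threshold.

15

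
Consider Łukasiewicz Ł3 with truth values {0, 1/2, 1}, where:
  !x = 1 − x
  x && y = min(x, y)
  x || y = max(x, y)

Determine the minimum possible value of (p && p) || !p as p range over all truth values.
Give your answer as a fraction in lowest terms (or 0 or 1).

Take p = 1/2:
p && p = 1/2 && 1/2 = 1/2
!p = !1/2 = 1/2
(p && p) || !p = 1/2 || 1/2 = 1/2
No assignment yields a value below 1/2, so this is the minimum.

1/2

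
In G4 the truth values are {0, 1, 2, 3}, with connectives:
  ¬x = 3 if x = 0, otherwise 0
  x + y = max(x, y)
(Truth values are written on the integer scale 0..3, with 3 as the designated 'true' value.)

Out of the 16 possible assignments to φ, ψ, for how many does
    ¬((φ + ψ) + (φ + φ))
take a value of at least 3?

φ = 0, ψ = 0 ↦ 3  ≥
φ = 0, ψ = 1 ↦ 0  <
φ = 0, ψ = 2 ↦ 0  <
φ = 0, ψ = 3 ↦ 0  <
φ = 1, ψ = 0 ↦ 0  <
φ = 1, ψ = 1 ↦ 0  <
φ = 1, ψ = 2 ↦ 0  <
φ = 1, ψ = 3 ↦ 0  <
φ = 2, ψ = 0 ↦ 0  <
φ = 2, ψ = 1 ↦ 0  <
φ = 2, ψ = 2 ↦ 0  <
φ = 2, ψ = 3 ↦ 0  <
φ = 3, ψ = 0 ↦ 0  <
φ = 3, ψ = 1 ↦ 0  <
φ = 3, ψ = 2 ↦ 0  <
φ = 3, ψ = 3 ↦ 0  <
So 1 of the 16 assignments meets the threshold.

1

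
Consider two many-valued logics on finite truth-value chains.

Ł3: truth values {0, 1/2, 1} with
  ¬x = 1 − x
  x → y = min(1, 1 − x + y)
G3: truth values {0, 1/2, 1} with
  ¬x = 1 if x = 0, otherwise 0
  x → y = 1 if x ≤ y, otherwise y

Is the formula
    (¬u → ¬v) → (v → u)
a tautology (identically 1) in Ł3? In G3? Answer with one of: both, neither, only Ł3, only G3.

In Ł3: every assignment gives 1 — tautology.
In G3: at u = 1/2, v = 1 the value is 1/2 — not a tautology.

only Ł3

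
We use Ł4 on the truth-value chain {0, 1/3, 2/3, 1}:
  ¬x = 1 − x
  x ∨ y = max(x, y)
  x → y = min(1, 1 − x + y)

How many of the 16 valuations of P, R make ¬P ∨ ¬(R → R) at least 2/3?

P = 0, R = 0 ↦ 1  ≥
P = 0, R = 1/3 ↦ 1  ≥
P = 0, R = 2/3 ↦ 1  ≥
P = 0, R = 1 ↦ 1  ≥
P = 1/3, R = 0 ↦ 2/3  ≥
P = 1/3, R = 1/3 ↦ 2/3  ≥
P = 1/3, R = 2/3 ↦ 2/3  ≥
P = 1/3, R = 1 ↦ 2/3  ≥
P = 2/3, R = 0 ↦ 1/3  <
P = 2/3, R = 1/3 ↦ 1/3  <
P = 2/3, R = 2/3 ↦ 1/3  <
P = 2/3, R = 1 ↦ 1/3  <
P = 1, R = 0 ↦ 0  <
P = 1, R = 1/3 ↦ 0  <
P = 1, R = 2/3 ↦ 0  <
P = 1, R = 1 ↦ 0  <
So 8 of the 16 assignments meet the threshold.

8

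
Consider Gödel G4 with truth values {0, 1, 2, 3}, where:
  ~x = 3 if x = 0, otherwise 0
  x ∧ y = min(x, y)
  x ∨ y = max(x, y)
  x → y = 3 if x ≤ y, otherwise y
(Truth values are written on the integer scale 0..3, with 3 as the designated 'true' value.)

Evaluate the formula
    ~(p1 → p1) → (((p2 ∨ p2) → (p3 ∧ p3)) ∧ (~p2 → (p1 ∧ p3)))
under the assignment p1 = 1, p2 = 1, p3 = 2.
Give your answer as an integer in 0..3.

p1 → p1 = 1 → 1 = 3
~(p1 → p1) = ~3 = 0
p2 ∨ p2 = 1 ∨ 1 = 1
p3 ∧ p3 = 2 ∧ 2 = 2
(p2 ∨ p2) → (p3 ∧ p3) = 1 → 2 = 3
~p2 = ~1 = 0
p1 ∧ p3 = 1 ∧ 2 = 1
~p2 → (p1 ∧ p3) = 0 → 1 = 3
((p2 ∨ p2) → (p3 ∧ p3)) ∧ (~p2 → (p1 ∧ p3)) = 3 ∧ 3 = 3
~(p1 → p1) → (((p2 ∨ p2) → (p3 ∧ p3)) ∧ (~p2 → (p1 ∧ p3))) = 0 → 3 = 3

3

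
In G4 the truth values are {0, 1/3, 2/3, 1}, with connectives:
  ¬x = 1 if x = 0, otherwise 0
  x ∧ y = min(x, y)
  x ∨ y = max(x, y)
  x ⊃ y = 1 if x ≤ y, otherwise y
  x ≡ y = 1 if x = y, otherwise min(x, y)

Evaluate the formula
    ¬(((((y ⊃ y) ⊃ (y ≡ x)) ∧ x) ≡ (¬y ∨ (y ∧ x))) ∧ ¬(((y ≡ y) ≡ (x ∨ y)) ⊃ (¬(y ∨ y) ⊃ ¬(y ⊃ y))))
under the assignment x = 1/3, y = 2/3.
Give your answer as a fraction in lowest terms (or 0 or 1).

1

y ⊃ y = 2/3 ⊃ 2/3 = 1
y ≡ x = 2/3 ≡ 1/3 = 1/3
(y ⊃ y) ⊃ (y ≡ x) = 1 ⊃ 1/3 = 1/3
((y ⊃ y) ⊃ (y ≡ x)) ∧ x = 1/3 ∧ 1/3 = 1/3
¬y = ¬2/3 = 0
y ∧ x = 2/3 ∧ 1/3 = 1/3
¬y ∨ (y ∧ x) = 0 ∨ 1/3 = 1/3
(((y ⊃ y) ⊃ (y ≡ x)) ∧ x) ≡ (¬y ∨ (y ∧ x)) = 1/3 ≡ 1/3 = 1
y ≡ y = 2/3 ≡ 2/3 = 1
x ∨ y = 1/3 ∨ 2/3 = 2/3
(y ≡ y) ≡ (x ∨ y) = 1 ≡ 2/3 = 2/3
y ∨ y = 2/3 ∨ 2/3 = 2/3
¬(y ∨ y) = ¬2/3 = 0
y ⊃ y = 2/3 ⊃ 2/3 = 1
¬(y ⊃ y) = ¬1 = 0
¬(y ∨ y) ⊃ ¬(y ⊃ y) = 0 ⊃ 0 = 1
((y ≡ y) ≡ (x ∨ y)) ⊃ (¬(y ∨ y) ⊃ ¬(y ⊃ y)) = 2/3 ⊃ 1 = 1
¬(((y ≡ y) ≡ (x ∨ y)) ⊃ (¬(y ∨ y) ⊃ ¬(y ⊃ y))) = ¬1 = 0
((((y ⊃ y) ⊃ (y ≡ x)) ∧ x) ≡ (¬y ∨ (y ∧ x))) ∧ ¬(((y ≡ y) ≡ (x ∨ y)) ⊃ (¬(y ∨ y) ⊃ ¬(y ⊃ y))) = 1 ∧ 0 = 0
¬(((((y ⊃ y) ⊃ (y ≡ x)) ∧ x) ≡ (¬y ∨ (y ∧ x))) ∧ ¬(((y ≡ y) ≡ (x ∨ y)) ⊃ (¬(y ∨ y) ⊃ ¬(y ⊃ y)))) = ¬0 = 1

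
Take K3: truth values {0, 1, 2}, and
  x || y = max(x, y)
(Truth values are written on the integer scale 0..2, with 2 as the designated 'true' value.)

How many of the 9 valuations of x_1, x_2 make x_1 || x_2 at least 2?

5

x_1 = 0, x_2 = 0 ↦ 0  <
x_1 = 0, x_2 = 1 ↦ 1  <
x_1 = 0, x_2 = 2 ↦ 2  ≥
x_1 = 1, x_2 = 0 ↦ 1  <
x_1 = 1, x_2 = 1 ↦ 1  <
x_1 = 1, x_2 = 2 ↦ 2  ≥
x_1 = 2, x_2 = 0 ↦ 2  ≥
x_1 = 2, x_2 = 1 ↦ 2  ≥
x_1 = 2, x_2 = 2 ↦ 2  ≥
So 5 of the 9 assignments meet the threshold.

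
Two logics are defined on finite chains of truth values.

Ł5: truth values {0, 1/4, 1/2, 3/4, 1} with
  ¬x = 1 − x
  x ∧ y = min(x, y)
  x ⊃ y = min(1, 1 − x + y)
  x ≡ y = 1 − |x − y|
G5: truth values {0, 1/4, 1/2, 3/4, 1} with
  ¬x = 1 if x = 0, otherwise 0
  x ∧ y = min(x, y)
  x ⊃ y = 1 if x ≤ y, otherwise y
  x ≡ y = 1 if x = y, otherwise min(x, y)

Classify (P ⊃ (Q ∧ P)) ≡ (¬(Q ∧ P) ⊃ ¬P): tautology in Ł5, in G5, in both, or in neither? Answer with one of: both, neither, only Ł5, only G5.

In Ł5: every assignment gives 1 — tautology.
In G5: at P = 1/2, Q = 1/4 the value is 1/4 — not a tautology.

only Ł5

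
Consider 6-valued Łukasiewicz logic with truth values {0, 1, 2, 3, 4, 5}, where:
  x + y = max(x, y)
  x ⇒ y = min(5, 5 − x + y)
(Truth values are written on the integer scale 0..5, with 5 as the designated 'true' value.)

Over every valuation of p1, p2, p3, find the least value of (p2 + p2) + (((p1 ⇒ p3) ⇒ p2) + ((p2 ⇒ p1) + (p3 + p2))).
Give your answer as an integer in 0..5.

3

Take p1 = 0, p2 = 2, p3 = 0:
p2 + p2 = 2 + 2 = 2
p1 ⇒ p3 = 0 ⇒ 0 = 5
(p1 ⇒ p3) ⇒ p2 = 5 ⇒ 2 = 2
p2 ⇒ p1 = 2 ⇒ 0 = 3
p3 + p2 = 0 + 2 = 2
(p2 ⇒ p1) + (p3 + p2) = 3 + 2 = 3
((p1 ⇒ p3) ⇒ p2) + ((p2 ⇒ p1) + (p3 + p2)) = 2 + 3 = 3
(p2 + p2) + (((p1 ⇒ p3) ⇒ p2) + ((p2 ⇒ p1) + (p3 + p2))) = 2 + 3 = 3
No assignment yields a value below 3, so this is the minimum.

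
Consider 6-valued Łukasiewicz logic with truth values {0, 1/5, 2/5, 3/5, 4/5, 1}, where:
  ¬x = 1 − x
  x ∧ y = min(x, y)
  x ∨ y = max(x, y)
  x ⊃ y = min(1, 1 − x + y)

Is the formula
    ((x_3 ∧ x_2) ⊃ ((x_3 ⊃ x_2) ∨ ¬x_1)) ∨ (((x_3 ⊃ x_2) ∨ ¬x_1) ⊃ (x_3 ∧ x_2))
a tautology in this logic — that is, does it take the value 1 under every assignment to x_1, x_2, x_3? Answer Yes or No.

At x_1 = 1/5, x_2 = 1/5, x_3 = 1/5, for instance:
x_3 ∧ x_2 = 1/5 ∧ 1/5 = 1/5
x_3 ⊃ x_2 = 1/5 ⊃ 1/5 = 1
¬x_1 = ¬1/5 = 4/5
(x_3 ⊃ x_2) ∨ ¬x_1 = 1 ∨ 4/5 = 1
(x_3 ∧ x_2) ⊃ ((x_3 ⊃ x_2) ∨ ¬x_1) = 1/5 ⊃ 1 = 1
((x_3 ⊃ x_2) ∨ ¬x_1) ⊃ (x_3 ∧ x_2) = 1 ⊃ 1/5 = 1/5
((x_3 ∧ x_2) ⊃ ((x_3 ⊃ x_2) ∨ ¬x_1)) ∨ (((x_3 ⊃ x_2) ∨ ¬x_1) ⊃ (x_3 ∧ x_2)) = 1 ∨ 1/5 = 1
and checking the remaining 215 assignments likewise gives ≥ 1 in every case.

Yes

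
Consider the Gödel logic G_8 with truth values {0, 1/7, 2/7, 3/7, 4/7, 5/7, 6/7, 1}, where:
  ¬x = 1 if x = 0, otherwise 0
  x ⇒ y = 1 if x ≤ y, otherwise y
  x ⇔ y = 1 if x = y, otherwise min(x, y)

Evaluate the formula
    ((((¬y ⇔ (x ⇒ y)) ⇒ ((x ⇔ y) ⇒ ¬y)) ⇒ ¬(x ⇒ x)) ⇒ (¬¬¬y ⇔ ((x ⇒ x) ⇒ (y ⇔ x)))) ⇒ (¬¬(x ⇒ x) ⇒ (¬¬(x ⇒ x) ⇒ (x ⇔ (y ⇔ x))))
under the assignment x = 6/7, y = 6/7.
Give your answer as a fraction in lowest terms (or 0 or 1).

¬y = ¬6/7 = 0
x ⇒ y = 6/7 ⇒ 6/7 = 1
¬y ⇔ (x ⇒ y) = 0 ⇔ 1 = 0
x ⇔ y = 6/7 ⇔ 6/7 = 1
¬y = ¬6/7 = 0
(x ⇔ y) ⇒ ¬y = 1 ⇒ 0 = 0
(¬y ⇔ (x ⇒ y)) ⇒ ((x ⇔ y) ⇒ ¬y) = 0 ⇒ 0 = 1
x ⇒ x = 6/7 ⇒ 6/7 = 1
¬(x ⇒ x) = ¬1 = 0
((¬y ⇔ (x ⇒ y)) ⇒ ((x ⇔ y) ⇒ ¬y)) ⇒ ¬(x ⇒ x) = 1 ⇒ 0 = 0
¬y = ¬6/7 = 0
¬¬y = ¬0 = 1
¬¬¬y = ¬1 = 0
x ⇒ x = 6/7 ⇒ 6/7 = 1
y ⇔ x = 6/7 ⇔ 6/7 = 1
(x ⇒ x) ⇒ (y ⇔ x) = 1 ⇒ 1 = 1
¬¬¬y ⇔ ((x ⇒ x) ⇒ (y ⇔ x)) = 0 ⇔ 1 = 0
(((¬y ⇔ (x ⇒ y)) ⇒ ((x ⇔ y) ⇒ ¬y)) ⇒ ¬(x ⇒ x)) ⇒ (¬¬¬y ⇔ ((x ⇒ x) ⇒ (y ⇔ x))) = 0 ⇒ 0 = 1
x ⇒ x = 6/7 ⇒ 6/7 = 1
¬(x ⇒ x) = ¬1 = 0
¬¬(x ⇒ x) = ¬0 = 1
x ⇒ x = 6/7 ⇒ 6/7 = 1
¬(x ⇒ x) = ¬1 = 0
¬¬(x ⇒ x) = ¬0 = 1
y ⇔ x = 6/7 ⇔ 6/7 = 1
x ⇔ (y ⇔ x) = 6/7 ⇔ 1 = 6/7
¬¬(x ⇒ x) ⇒ (x ⇔ (y ⇔ x)) = 1 ⇒ 6/7 = 6/7
¬¬(x ⇒ x) ⇒ (¬¬(x ⇒ x) ⇒ (x ⇔ (y ⇔ x))) = 1 ⇒ 6/7 = 6/7
((((¬y ⇔ (x ⇒ y)) ⇒ ((x ⇔ y) ⇒ ¬y)) ⇒ ¬(x ⇒ x)) ⇒ (¬¬¬y ⇔ ((x ⇒ x) ⇒ (y ⇔ x)))) ⇒ (¬¬(x ⇒ x) ⇒ (¬¬(x ⇒ x) ⇒ (x ⇔ (y ⇔ x)))) = 1 ⇒ 6/7 = 6/7

6/7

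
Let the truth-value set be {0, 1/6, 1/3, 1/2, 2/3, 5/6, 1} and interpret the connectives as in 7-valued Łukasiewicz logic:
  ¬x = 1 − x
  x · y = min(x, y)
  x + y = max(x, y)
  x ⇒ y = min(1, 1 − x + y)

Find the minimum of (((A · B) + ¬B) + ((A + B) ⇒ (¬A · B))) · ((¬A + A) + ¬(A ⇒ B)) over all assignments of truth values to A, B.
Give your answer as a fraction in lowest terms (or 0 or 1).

1/2

Take A = 1/2, B = 0:
A · B = 1/2 · 0 = 0
¬B = ¬0 = 1
(A · B) + ¬B = 0 + 1 = 1
A + B = 1/2 + 0 = 1/2
¬A = ¬1/2 = 1/2
¬A · B = 1/2 · 0 = 0
(A + B) ⇒ (¬A · B) = 1/2 ⇒ 0 = 1/2
((A · B) + ¬B) + ((A + B) ⇒ (¬A · B)) = 1 + 1/2 = 1
¬A = ¬1/2 = 1/2
¬A + A = 1/2 + 1/2 = 1/2
A ⇒ B = 1/2 ⇒ 0 = 1/2
¬(A ⇒ B) = ¬1/2 = 1/2
(¬A + A) + ¬(A ⇒ B) = 1/2 + 1/2 = 1/2
(((A · B) + ¬B) + ((A + B) ⇒ (¬A · B))) · ((¬A + A) + ¬(A ⇒ B)) = 1 · 1/2 = 1/2
No assignment yields a value below 1/2, so this is the minimum.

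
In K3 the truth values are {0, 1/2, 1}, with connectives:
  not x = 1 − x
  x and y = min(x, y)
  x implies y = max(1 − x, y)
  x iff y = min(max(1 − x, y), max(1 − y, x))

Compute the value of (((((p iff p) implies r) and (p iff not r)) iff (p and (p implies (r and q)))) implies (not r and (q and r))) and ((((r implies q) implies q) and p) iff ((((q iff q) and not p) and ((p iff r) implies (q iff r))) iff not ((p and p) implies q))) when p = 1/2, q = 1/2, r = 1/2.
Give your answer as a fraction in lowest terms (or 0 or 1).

p iff p = 1/2 iff 1/2 = 1/2
(p iff p) implies r = 1/2 implies 1/2 = 1/2
not r = not 1/2 = 1/2
p iff not r = 1/2 iff 1/2 = 1/2
((p iff p) implies r) and (p iff not r) = 1/2 and 1/2 = 1/2
r and q = 1/2 and 1/2 = 1/2
p implies (r and q) = 1/2 implies 1/2 = 1/2
p and (p implies (r and q)) = 1/2 and 1/2 = 1/2
(((p iff p) implies r) and (p iff not r)) iff (p and (p implies (r and q))) = 1/2 iff 1/2 = 1/2
not r = not 1/2 = 1/2
q and r = 1/2 and 1/2 = 1/2
not r and (q and r) = 1/2 and 1/2 = 1/2
((((p iff p) implies r) and (p iff not r)) iff (p and (p implies (r and q)))) implies (not r and (q and r)) = 1/2 implies 1/2 = 1/2
r implies q = 1/2 implies 1/2 = 1/2
(r implies q) implies q = 1/2 implies 1/2 = 1/2
((r implies q) implies q) and p = 1/2 and 1/2 = 1/2
q iff q = 1/2 iff 1/2 = 1/2
not p = not 1/2 = 1/2
(q iff q) and not p = 1/2 and 1/2 = 1/2
p iff r = 1/2 iff 1/2 = 1/2
q iff r = 1/2 iff 1/2 = 1/2
(p iff r) implies (q iff r) = 1/2 implies 1/2 = 1/2
((q iff q) and not p) and ((p iff r) implies (q iff r)) = 1/2 and 1/2 = 1/2
p and p = 1/2 and 1/2 = 1/2
(p and p) implies q = 1/2 implies 1/2 = 1/2
not ((p and p) implies q) = not 1/2 = 1/2
(((q iff q) and not p) and ((p iff r) implies (q iff r))) iff not ((p and p) implies q) = 1/2 iff 1/2 = 1/2
(((r implies q) implies q) and p) iff ((((q iff q) and not p) and ((p iff r) implies (q iff r))) iff not ((p and p) implies q)) = 1/2 iff 1/2 = 1/2
(((((p iff p) implies r) and (p iff not r)) iff (p and (p implies (r and q)))) implies (not r and (q and r))) and ((((r implies q) implies q) and p) iff ((((q iff q) and not p) and ((p iff r) implies (q iff r))) iff not ((p and p) implies q))) = 1/2 and 1/2 = 1/2

1/2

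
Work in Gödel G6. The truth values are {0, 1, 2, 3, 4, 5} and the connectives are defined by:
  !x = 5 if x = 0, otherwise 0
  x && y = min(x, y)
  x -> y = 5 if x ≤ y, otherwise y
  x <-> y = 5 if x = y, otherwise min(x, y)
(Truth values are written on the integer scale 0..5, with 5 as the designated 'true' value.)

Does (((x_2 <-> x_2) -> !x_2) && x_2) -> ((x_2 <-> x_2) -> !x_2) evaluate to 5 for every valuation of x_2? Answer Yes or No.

x_2 = 0 ↦ 5
x_2 = 1 ↦ 5
x_2 = 2 ↦ 5
x_2 = 3 ↦ 5
x_2 = 4 ↦ 5
x_2 = 5 ↦ 5
Every assignment gives a value ≥ 5.

Yes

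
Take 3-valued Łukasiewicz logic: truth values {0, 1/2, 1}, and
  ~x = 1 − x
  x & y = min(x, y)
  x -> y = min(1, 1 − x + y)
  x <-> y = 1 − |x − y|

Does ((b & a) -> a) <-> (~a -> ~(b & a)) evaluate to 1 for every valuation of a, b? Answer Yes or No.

Yes

a = 0, b = 0 ↦ 1
a = 0, b = 1/2 ↦ 1
a = 0, b = 1 ↦ 1
a = 1/2, b = 0 ↦ 1
a = 1/2, b = 1/2 ↦ 1
a = 1/2, b = 1 ↦ 1
a = 1, b = 0 ↦ 1
a = 1, b = 1/2 ↦ 1
a = 1, b = 1 ↦ 1
Every assignment gives a value ≥ 1.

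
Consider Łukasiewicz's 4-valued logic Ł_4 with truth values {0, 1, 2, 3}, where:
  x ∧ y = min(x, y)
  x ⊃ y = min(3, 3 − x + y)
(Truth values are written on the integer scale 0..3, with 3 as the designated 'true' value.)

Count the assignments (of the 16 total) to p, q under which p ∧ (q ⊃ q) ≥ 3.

4

p = 0, q = 0 ↦ 0  <
p = 0, q = 1 ↦ 0  <
p = 0, q = 2 ↦ 0  <
p = 0, q = 3 ↦ 0  <
p = 1, q = 0 ↦ 1  <
p = 1, q = 1 ↦ 1  <
p = 1, q = 2 ↦ 1  <
p = 1, q = 3 ↦ 1  <
p = 2, q = 0 ↦ 2  <
p = 2, q = 1 ↦ 2  <
p = 2, q = 2 ↦ 2  <
p = 2, q = 3 ↦ 2  <
p = 3, q = 0 ↦ 3  ≥
p = 3, q = 1 ↦ 3  ≥
p = 3, q = 2 ↦ 3  ≥
p = 3, q = 3 ↦ 3  ≥
So 4 of the 16 assignments meet the threshold.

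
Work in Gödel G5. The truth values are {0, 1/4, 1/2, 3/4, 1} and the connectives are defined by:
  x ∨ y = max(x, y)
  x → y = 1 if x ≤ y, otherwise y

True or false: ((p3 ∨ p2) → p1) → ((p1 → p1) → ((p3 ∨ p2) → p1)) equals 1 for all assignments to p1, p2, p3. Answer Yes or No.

Yes

At p1 = 1/4, p2 = 1/4, p3 = 3/4, for instance:
p3 ∨ p2 = 3/4 ∨ 1/4 = 3/4
(p3 ∨ p2) → p1 = 3/4 → 1/4 = 1/4
p1 → p1 = 1/4 → 1/4 = 1
(p3 ∨ p2) → p1 = 3/4 → 1/4 = 1/4
(p1 → p1) → ((p3 ∨ p2) → p1) = 1 → 1/4 = 1/4
((p3 ∨ p2) → p1) → ((p1 → p1) → ((p3 ∨ p2) → p1)) = 1/4 → 1/4 = 1
and checking the remaining 124 assignments likewise gives ≥ 1 in every case.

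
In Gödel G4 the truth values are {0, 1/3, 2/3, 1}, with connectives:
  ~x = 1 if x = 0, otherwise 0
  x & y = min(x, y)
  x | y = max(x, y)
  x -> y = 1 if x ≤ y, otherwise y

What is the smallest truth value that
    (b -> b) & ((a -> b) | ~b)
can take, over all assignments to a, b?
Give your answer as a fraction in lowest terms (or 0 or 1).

1/3

Take a = 2/3, b = 1/3:
b -> b = 1/3 -> 1/3 = 1
a -> b = 2/3 -> 1/3 = 1/3
~b = ~1/3 = 0
(a -> b) | ~b = 1/3 | 0 = 1/3
(b -> b) & ((a -> b) | ~b) = 1 & 1/3 = 1/3
No assignment yields a value below 1/3, so this is the minimum.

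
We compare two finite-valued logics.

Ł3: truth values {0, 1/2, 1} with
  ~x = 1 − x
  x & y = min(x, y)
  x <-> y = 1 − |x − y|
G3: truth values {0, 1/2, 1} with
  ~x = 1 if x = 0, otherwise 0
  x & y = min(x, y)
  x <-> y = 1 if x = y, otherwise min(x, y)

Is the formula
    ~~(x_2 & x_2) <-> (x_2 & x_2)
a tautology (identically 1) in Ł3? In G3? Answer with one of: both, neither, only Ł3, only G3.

In Ł3: every assignment gives 1 — tautology.
In G3: at x_2 = 1/2 the value is 1/2 — not a tautology.

only Ł3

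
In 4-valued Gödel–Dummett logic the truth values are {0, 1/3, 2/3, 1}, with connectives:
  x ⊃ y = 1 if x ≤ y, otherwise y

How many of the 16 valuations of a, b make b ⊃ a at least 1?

10

a = 0, b = 0 ↦ 1  ≥
a = 0, b = 1/3 ↦ 0  <
a = 0, b = 2/3 ↦ 0  <
a = 0, b = 1 ↦ 0  <
a = 1/3, b = 0 ↦ 1  ≥
a = 1/3, b = 1/3 ↦ 1  ≥
a = 1/3, b = 2/3 ↦ 1/3  <
a = 1/3, b = 1 ↦ 1/3  <
a = 2/3, b = 0 ↦ 1  ≥
a = 2/3, b = 1/3 ↦ 1  ≥
a = 2/3, b = 2/3 ↦ 1  ≥
a = 2/3, b = 1 ↦ 2/3  <
a = 1, b = 0 ↦ 1  ≥
a = 1, b = 1/3 ↦ 1  ≥
a = 1, b = 2/3 ↦ 1  ≥
a = 1, b = 1 ↦ 1  ≥
So 10 of the 16 assignments meet the threshold.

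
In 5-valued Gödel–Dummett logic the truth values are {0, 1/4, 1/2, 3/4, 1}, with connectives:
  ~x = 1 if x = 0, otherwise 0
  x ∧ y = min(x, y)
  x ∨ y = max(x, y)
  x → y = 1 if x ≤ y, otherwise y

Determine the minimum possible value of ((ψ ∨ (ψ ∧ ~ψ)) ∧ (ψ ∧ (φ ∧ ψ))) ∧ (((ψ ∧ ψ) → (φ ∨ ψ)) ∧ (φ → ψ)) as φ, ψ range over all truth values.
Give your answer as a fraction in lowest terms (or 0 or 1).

Take φ = 0, ψ = 0:
~ψ = ~0 = 1
ψ ∧ ~ψ = 0 ∧ 1 = 0
ψ ∨ (ψ ∧ ~ψ) = 0 ∨ 0 = 0
φ ∧ ψ = 0 ∧ 0 = 0
ψ ∧ (φ ∧ ψ) = 0 ∧ 0 = 0
(ψ ∨ (ψ ∧ ~ψ)) ∧ (ψ ∧ (φ ∧ ψ)) = 0 ∧ 0 = 0
ψ ∧ ψ = 0 ∧ 0 = 0
φ ∨ ψ = 0 ∨ 0 = 0
(ψ ∧ ψ) → (φ ∨ ψ) = 0 → 0 = 1
φ → ψ = 0 → 0 = 1
((ψ ∧ ψ) → (φ ∨ ψ)) ∧ (φ → ψ) = 1 ∧ 1 = 1
((ψ ∨ (ψ ∧ ~ψ)) ∧ (ψ ∧ (φ ∧ ψ))) ∧ (((ψ ∧ ψ) → (φ ∨ ψ)) ∧ (φ → ψ)) = 0 ∧ 1 = 0
No assignment yields a value below 0, so this is the minimum.

0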